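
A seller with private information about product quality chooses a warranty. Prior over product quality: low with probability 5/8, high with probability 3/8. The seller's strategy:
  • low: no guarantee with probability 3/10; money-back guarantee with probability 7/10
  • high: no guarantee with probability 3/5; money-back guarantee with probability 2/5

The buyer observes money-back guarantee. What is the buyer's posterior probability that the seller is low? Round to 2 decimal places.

P(money-back guarantee) = (5/8)·(7/10) + (3/8)·(2/5) = 47/80
P(low | money-back guarantee) = ((5/8)·(7/10)) / (47/80) = (7/16) / (47/80) = 35/47

0.74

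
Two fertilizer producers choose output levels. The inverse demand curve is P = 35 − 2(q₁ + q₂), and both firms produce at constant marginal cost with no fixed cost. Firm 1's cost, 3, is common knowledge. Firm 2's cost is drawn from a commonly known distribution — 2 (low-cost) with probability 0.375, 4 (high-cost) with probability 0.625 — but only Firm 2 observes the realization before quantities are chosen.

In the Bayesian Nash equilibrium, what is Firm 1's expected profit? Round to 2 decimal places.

57.78

Type-c best response for Firm 2: q₂(c) = (35 − c)/4 − q₁/2.
Firm 1 maximizes expected profit; its first-order condition is 35 − 4q₁ − 2E[q₂] − 3 = 0.
Substituting E[q₂] and solving: E[c₂] = 3.25, so q₁ = (35 − 2·3 + 3.25)/6 = 5.375.
E[P] = 35 − 2·(q₁ + E[q₂]) = 13.75; Firm 1's expected profit = (E[P] − 3)·q₁ = (13.75 − 3)·5.375 = 57.7812.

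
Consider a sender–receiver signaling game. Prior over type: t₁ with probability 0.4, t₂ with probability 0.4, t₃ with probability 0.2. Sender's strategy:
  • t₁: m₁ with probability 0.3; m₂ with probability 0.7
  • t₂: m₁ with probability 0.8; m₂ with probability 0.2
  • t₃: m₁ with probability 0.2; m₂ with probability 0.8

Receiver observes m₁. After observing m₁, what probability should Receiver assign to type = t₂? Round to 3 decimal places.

P(m₁) = 0.4·0.3 + 0.4·0.8 + 0.2·0.2 = 0.48
P(t₂ | m₁) = (0.4·0.8) / 0.48 = 0.32 / 0.48 = 0.666667

0.667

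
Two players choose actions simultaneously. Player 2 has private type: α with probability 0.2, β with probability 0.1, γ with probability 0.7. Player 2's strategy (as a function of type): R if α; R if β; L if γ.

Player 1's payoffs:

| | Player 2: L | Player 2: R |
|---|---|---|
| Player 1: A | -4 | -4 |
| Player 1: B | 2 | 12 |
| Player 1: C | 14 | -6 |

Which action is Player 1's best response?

C

E[A] = 0.2·(-4) + 0.1·(-4) + 0.7·(-4) = -4
E[B] = 0.2·(12) + 0.1·(12) + 0.7·(2) = 5
E[C] = 0.2·(-6) + 0.1·(-6) + 0.7·(14) = 8
Best response: C (8 is the largest).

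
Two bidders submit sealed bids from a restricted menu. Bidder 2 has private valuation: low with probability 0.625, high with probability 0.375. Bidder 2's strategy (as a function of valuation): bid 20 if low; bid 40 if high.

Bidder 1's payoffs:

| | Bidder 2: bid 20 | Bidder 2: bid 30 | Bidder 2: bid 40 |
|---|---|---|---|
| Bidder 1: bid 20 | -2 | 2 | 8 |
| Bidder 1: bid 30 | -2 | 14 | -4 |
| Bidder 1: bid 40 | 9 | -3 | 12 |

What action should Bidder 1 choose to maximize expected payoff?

bid 40

E[bid 20] = 0.625·(-2) + 0.375·(8) = 1.75
E[bid 30] = 0.625·(-2) + 0.375·(-4) = -2.75
E[bid 40] = 0.625·(9) + 0.375·(12) = 10.125
Best response: bid 40 (10.125 is the largest).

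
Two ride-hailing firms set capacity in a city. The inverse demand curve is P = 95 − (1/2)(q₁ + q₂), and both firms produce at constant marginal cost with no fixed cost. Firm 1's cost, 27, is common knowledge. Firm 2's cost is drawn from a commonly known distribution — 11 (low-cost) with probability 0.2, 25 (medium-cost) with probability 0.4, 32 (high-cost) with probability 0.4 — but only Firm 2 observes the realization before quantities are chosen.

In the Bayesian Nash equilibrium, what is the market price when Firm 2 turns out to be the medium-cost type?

Type-c best response for Firm 2: q₂(c) = (95 − c) − q₁/2.
Firm 1 maximizes expected profit; its first-order condition is 95 − q₁ − (1/2)E[q₂] − 27 = 0.
Substituting E[q₂] and solving: E[c₂] = 25, so q₁ = (95 − 2·27 + 25)/(3/2) = 44.
q₂(medium-cost) = 48, so P = 95 − (1/2)·(44 + 48) = 49.

49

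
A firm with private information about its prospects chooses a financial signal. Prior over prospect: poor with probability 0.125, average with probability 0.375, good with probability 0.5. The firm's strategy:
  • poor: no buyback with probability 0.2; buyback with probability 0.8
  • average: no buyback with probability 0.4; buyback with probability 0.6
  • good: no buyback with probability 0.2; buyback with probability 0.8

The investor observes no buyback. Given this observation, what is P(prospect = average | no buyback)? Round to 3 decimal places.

0.545

P(no buyback) = 0.125·0.2 + 0.375·0.4 + 0.5·0.2 = 0.275
P(average | no buyback) = (0.375·0.4) / 0.275 = 0.15 / 0.275 = 0.545455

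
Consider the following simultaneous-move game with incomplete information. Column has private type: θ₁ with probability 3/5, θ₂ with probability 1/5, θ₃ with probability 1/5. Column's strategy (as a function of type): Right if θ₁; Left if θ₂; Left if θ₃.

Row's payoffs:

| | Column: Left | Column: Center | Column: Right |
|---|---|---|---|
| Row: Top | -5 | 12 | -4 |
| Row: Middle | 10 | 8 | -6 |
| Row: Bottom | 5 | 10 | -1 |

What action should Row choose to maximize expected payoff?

Bottom

E[Top] = 3/5·(-4) + 1/5·(-5) + 1/5·(-5) = -22/5
E[Middle] = 3/5·(-6) + 1/5·(10) + 1/5·(10) = 2/5
E[Bottom] = 3/5·(-1) + 1/5·(5) + 1/5·(5) = 7/5
Best response: Bottom (7/5 is the largest).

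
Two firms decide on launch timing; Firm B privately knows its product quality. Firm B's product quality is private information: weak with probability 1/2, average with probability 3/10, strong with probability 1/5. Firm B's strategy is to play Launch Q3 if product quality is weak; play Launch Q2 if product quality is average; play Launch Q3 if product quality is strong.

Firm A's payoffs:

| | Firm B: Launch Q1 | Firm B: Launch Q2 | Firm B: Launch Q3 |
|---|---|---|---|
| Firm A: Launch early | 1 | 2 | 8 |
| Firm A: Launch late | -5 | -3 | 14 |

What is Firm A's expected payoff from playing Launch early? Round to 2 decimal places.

E[Launch early] = 1/2·8 + 3/10·2 + 1/5·8 = 4 + 3/5 + 8/5 = 31/5

6.20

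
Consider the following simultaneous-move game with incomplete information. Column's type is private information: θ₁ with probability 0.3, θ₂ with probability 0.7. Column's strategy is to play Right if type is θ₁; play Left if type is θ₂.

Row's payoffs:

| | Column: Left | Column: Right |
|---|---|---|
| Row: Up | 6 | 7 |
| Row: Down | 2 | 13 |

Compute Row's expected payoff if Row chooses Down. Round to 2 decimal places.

5.30

E[Down] = 0.3·13 + 0.7·2 = 3.9 + 1.4 = 5.3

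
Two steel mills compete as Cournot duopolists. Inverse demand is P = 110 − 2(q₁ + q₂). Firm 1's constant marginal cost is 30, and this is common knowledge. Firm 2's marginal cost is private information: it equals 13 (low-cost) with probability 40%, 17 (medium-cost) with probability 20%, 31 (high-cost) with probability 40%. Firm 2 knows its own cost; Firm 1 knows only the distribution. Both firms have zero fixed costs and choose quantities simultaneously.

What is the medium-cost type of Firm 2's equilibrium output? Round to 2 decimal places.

17.33

Type-c best response for Firm 2: q₂(c) = (110 − c)/4 − q₁/2.
Firm 1 maximizes expected profit; its first-order condition is 110 − 4q₁ − 2E[q₂] − 30 = 0.
Substituting E[q₂] and solving: E[c₂] = 21, so q₁ = (110 − 2·30 + 21)/6 = 11.8333.
q₂(medium-cost) = (110 − 17 − 2·11.8333)/4 = 17.3333.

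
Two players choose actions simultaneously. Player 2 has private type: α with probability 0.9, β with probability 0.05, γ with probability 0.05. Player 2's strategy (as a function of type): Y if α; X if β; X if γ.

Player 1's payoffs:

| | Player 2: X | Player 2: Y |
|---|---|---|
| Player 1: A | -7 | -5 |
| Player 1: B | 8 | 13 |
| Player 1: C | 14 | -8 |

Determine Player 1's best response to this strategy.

Compute Player 1's expected payoff for each action, taking the expectation over Player 2's type.
E[A] = 0.9·(-5) + 0.05·(-7) + 0.05·(-7) = -5.2
E[B] = 0.9·(13) + 0.05·(8) + 0.05·(8) = 12.5
E[C] = 0.9·(-8) + 0.05·(14) + 0.05·(14) = -5.8
Best response: B (12.5 is the largest).

B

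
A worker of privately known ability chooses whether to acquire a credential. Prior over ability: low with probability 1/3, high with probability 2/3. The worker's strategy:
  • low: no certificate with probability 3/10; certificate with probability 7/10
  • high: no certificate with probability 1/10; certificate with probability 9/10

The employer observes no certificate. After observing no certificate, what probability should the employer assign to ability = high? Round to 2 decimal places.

0.40

Apply Bayes' rule using the sender's strategy as the likelihood.
P(no certificate) = (1/3)·(3/10) + (2/3)·(1/10) = 1/6
P(high | no certificate) = ((2/3)·(1/10)) / (1/6) = (1/15) / (1/6) = 2/5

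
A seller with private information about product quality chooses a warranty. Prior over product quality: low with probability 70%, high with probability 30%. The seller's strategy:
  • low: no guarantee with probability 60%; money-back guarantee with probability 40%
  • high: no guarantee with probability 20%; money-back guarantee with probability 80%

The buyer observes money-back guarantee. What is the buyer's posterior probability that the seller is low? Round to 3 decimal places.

0.538

Apply Bayes' rule using the sender's strategy as the likelihood.
P(money-back guarantee) = 0.7·0.4 + 0.3·0.8 = 0.52
P(low | money-back guarantee) = (0.7·0.4) / 0.52 = 0.28 / 0.52 = 0.538462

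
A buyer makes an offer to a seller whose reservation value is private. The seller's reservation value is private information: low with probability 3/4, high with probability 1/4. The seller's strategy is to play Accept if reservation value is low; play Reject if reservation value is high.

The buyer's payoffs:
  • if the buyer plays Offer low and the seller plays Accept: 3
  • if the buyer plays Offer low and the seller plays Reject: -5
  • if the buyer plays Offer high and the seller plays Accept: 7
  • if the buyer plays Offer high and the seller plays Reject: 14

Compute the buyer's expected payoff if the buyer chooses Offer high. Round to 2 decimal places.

E[Offer high] = 3/4·7 + 1/4·14 = 21/4 + 7/2 = 35/4

8.75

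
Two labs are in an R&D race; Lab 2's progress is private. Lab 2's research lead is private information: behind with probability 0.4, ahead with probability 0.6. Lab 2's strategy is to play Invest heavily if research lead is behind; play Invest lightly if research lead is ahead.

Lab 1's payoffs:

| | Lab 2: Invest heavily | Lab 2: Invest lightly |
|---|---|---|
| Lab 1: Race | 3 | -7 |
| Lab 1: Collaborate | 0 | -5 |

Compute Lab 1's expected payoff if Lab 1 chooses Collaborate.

-3

E[Collaborate] = 0.4·0 + 0.6·(-5) = 0 + (-3) = -3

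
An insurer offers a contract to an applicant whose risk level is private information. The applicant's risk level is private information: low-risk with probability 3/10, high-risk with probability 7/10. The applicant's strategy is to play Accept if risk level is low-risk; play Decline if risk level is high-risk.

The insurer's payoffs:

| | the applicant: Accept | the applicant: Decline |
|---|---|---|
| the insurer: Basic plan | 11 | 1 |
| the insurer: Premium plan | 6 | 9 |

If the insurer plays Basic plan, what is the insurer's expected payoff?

E[Basic plan] = 3/10·11 + 7/10·1 = 33/10 + 7/10 = 4

4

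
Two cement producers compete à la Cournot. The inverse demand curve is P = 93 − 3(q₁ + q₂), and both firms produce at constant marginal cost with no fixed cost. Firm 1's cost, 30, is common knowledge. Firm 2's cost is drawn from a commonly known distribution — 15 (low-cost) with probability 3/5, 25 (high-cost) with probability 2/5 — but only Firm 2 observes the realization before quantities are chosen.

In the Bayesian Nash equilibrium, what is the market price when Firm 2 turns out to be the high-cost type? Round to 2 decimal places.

Firm 2 with cost c maximizes (93 − 3(q₁+q₂) − c)·q₂, giving q₂(c) = (93 − c − 3q₁)/6.
E[c₂] = 3/5·15 + 2/5·25 = 19
Firm 1's FOC against E[q₂] yields q₁ = (93 − 2·30 + E[c₂])/9 = (93 − 60 + 19)/9 = 5.77778.
q₂(high-cost) = 8.44444, so P = 93 − 3·(5.77778 + 8.44444) = 50.3333.

50.33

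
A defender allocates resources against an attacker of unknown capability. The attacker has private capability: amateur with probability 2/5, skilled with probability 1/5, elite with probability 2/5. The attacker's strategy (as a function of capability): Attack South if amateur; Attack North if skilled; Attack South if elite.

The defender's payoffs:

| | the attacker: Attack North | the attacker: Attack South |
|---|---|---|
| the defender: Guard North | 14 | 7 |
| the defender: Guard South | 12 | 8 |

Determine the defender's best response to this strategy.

Compute the defender's expected payoff for each action, taking the expectation over the attacker's type.
E[Guard North] = 2/5·(7) + 1/5·(14) + 2/5·(7) = 42/5
E[Guard South] = 2/5·(8) + 1/5·(12) + 2/5·(8) = 44/5
Best response: Guard South (44/5 is the largest).

Guard South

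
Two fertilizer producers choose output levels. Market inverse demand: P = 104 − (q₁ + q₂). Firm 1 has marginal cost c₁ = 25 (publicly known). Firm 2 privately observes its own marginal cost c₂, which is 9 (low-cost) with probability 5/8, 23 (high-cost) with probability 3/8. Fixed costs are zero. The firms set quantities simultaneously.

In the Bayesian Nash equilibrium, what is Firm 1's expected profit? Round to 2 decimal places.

Type-c best response for Firm 2: q₂(c) = (104 − c)/2 − q₁/2.
Firm 1 maximizes expected profit; its first-order condition is 104 − 2q₁ − E[q₂] − 25 = 0.
Substituting E[q₂] and solving: E[c₂] = 14.25, so q₁ = (104 − 2·25 + 14.25)/3 = 22.75.
E[P] = 104 − (q₁ + E[q₂]) = 47.75; Firm 1's expected profit = (E[P] − 25)·q₁ = (47.75 − 25)·22.75 = 517.562.

517.56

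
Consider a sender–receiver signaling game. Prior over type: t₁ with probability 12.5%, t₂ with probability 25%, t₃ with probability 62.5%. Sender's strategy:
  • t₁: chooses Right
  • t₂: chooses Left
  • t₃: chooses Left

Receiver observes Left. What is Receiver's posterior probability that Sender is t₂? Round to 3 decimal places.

Apply Bayes' rule using the sender's strategy as the likelihood.
P(Left) = 0.125·0 + 0.25·1 + 0.625·1 = 0.875
P(t₂ | Left) = (0.25·1) / 0.875 = 0.25 / 0.875 = 0.285714

0.286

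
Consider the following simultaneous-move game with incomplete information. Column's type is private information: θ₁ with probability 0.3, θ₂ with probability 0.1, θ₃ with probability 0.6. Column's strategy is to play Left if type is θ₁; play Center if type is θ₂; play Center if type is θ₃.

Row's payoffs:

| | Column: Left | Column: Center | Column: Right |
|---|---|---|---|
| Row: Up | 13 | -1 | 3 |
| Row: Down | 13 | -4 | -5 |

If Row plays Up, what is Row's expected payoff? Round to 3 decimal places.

E[Up] = 0.3·13 + 0.1·(-1) + 0.6·(-1) = 3.9 + (-0.1) + (-0.6) = 3.2

3.200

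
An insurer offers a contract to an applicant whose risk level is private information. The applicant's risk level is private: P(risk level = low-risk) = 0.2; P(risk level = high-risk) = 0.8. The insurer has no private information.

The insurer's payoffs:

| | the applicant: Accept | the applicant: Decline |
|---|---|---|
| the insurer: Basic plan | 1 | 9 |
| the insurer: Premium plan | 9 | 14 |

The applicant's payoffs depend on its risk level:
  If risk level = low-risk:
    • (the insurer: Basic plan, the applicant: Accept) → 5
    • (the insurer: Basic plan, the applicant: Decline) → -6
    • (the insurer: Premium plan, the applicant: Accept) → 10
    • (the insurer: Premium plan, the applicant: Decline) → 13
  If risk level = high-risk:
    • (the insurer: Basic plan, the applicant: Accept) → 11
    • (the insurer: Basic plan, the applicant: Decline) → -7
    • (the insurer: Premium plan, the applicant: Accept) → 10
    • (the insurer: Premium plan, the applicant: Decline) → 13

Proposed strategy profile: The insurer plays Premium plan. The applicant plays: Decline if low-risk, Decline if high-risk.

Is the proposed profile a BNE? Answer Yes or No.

Yes

The insurer plays Premium plan: E[Premium plan] = 0.2·(14) + 0.8·(14) = 14; E[Basic plan] = 9. Best-responding. ✓
The applicant (risk level low-risk), facing Premium plan: Accept gives 10, Decline gives 13. Proposed Decline is best. ✓
The applicant (risk level high-risk), facing Premium plan: Accept gives 10, Decline gives 13. Proposed Decline is best. ✓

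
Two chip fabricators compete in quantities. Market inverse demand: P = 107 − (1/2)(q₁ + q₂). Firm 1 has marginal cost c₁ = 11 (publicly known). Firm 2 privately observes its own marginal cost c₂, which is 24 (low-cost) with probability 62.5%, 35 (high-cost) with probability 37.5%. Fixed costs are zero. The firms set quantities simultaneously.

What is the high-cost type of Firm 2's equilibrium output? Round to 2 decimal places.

Type-c best response for Firm 2: q₂(c) = (107 − c) − q₁/2.
Firm 1 maximizes expected profit; its first-order condition is 107 − q₁ − (1/2)E[q₂] − 11 = 0.
Substituting E[q₂] and solving: E[c₂] = 28.125, so q₁ = (107 − 2·11 + 28.125)/(3/2) = 75.4167.
q₂(high-cost) = (107 − 35 − (1/2)·75.4167) = 34.2917.

34.29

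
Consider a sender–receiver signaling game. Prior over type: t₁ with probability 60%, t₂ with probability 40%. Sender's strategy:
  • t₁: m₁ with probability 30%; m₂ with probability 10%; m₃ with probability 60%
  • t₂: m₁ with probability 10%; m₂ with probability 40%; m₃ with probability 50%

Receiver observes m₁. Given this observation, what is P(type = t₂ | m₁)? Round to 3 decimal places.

P(m₁) = 0.6·0.3 + 0.4·0.1 = 0.22
P(t₂ | m₁) = (0.4·0.1) / 0.22 = 0.04 / 0.22 = 0.181818

0.182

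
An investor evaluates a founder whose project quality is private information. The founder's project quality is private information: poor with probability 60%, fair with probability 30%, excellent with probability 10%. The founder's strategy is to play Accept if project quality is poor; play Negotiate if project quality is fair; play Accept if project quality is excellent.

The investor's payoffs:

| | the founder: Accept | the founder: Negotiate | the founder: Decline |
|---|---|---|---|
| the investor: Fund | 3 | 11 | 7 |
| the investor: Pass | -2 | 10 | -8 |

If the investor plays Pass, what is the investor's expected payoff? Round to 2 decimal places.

1.60

E[Pass] = 0.6·(-2) + 0.3·10 + 0.1·(-2) = (-1.2) + 3 + (-0.2) = 1.6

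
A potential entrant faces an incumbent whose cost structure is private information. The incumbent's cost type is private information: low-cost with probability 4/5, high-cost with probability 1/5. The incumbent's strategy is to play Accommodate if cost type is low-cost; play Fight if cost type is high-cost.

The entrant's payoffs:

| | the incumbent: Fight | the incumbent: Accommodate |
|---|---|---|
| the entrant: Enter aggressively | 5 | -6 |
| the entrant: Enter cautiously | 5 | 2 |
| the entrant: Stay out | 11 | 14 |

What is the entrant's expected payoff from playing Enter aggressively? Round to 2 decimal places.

-3.80

Take the expectation over the incumbent's cost type, weighting each type's action by its prior probability.
E[Enter aggressively] = 4/5·(-6) + 1/5·5 = (-24/5) + 1 = -19/5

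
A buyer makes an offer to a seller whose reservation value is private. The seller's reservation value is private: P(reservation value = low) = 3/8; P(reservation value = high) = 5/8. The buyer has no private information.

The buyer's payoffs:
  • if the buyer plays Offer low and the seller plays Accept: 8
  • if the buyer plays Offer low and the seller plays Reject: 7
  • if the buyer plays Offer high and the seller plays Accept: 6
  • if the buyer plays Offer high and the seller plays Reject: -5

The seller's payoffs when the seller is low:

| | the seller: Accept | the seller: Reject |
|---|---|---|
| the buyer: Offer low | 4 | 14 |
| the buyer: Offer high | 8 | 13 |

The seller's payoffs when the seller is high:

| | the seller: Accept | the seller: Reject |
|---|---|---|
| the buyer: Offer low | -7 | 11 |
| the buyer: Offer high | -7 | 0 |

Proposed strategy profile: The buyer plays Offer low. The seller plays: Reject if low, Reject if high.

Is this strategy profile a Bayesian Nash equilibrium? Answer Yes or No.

Yes

A profile is a BNE iff every type of every player is best-responding given beliefs about the other side.
The buyer plays Offer low: E[Offer low] = 3/8·(7) + 5/8·(7) = 7; E[Offer high] = -5. Best-responding. ✓
The seller (reservation value low), facing Offer low: Accept gives 4, Reject gives 14. Proposed Reject is best. ✓
The seller (reservation value high), facing Offer low: Accept gives -7, Reject gives 11. Proposed Reject is best. ✓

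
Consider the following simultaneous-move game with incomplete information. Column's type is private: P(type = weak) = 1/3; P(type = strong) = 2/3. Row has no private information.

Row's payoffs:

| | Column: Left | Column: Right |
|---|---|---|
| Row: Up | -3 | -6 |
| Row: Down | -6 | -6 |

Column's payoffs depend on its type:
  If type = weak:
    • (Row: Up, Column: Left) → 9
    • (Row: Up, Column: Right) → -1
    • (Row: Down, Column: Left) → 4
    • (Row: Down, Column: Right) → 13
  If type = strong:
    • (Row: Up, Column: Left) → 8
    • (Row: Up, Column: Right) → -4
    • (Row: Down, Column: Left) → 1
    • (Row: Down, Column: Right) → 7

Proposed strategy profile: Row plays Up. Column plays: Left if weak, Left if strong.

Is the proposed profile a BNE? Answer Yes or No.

Row plays Up: E[Up] = 1/3·(-3) + 2/3·(-3) = -3; E[Down] = -6. Best-responding. ✓
Column (type weak), facing Up: Left gives 9, Right gives -1. Proposed Left is best. ✓
Column (type strong), facing Up: Left gives 8, Right gives -4. Proposed Left is best. ✓

Yes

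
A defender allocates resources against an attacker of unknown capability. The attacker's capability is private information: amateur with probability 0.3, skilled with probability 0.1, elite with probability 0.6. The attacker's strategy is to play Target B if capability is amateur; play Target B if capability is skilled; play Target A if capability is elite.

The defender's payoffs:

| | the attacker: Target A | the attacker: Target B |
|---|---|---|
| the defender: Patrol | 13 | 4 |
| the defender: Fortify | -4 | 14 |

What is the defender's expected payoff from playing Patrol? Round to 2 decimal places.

9.40

E[Patrol] = 0.3·4 + 0.1·4 + 0.6·13 = 1.2 + 0.4 + 7.8 = 9.4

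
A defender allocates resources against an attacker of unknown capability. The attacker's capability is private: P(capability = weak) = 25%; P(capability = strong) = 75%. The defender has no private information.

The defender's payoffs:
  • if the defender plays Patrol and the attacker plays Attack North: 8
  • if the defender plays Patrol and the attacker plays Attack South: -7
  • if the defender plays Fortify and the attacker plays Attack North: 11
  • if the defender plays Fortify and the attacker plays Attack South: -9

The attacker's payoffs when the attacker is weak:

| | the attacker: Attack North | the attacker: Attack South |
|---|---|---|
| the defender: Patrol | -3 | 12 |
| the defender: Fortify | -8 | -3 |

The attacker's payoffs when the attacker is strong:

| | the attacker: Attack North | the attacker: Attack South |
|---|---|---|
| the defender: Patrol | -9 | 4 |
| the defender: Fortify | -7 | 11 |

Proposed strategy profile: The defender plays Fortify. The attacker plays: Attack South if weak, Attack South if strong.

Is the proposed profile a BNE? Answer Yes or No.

No

A profile is a BNE iff every type of every player is best-responding given beliefs about the other side.
The defender plays Fortify: E[Fortify] = 0.25·(-9) + 0.75·(-9) = -9; E[Patrol] = -7. Not best-responding. ✗
The attacker (capability weak), facing Fortify: Attack North gives -8, Attack South gives -3. Proposed Attack South is best. ✓
The attacker (capability strong), facing Fortify: Attack North gives -7, Attack South gives 11. Proposed Attack South is best. ✓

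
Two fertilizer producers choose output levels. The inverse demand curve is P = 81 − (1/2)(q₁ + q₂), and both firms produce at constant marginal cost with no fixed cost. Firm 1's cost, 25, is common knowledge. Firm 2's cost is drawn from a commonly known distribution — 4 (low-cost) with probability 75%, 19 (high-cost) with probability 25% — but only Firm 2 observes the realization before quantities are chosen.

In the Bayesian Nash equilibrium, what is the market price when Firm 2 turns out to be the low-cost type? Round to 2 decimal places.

Type-c best response for Firm 2: q₂(c) = (81 − c) − q₁/2.
Firm 1 maximizes expected profit; its first-order condition is 81 − q₁ − (1/2)E[q₂] − 25 = 0.
Substituting E[q₂] and solving: E[c₂] = 7.75, so q₁ = (81 − 2·25 + 7.75)/(3/2) = 25.8333.
q₂(low-cost) = 64.0833, so P = 81 − (1/2)·(25.8333 + 64.0833) = 36.0417.

36.04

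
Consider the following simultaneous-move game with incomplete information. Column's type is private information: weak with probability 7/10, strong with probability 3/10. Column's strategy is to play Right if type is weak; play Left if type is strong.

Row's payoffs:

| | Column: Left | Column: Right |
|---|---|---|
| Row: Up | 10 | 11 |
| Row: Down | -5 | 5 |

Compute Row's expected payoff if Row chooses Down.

Take the expectation over Column's type, weighting each type's action by its prior probability.
E[Down] = 7/10·5 + 3/10·(-5) = 7/2 + (-3/2) = 2

2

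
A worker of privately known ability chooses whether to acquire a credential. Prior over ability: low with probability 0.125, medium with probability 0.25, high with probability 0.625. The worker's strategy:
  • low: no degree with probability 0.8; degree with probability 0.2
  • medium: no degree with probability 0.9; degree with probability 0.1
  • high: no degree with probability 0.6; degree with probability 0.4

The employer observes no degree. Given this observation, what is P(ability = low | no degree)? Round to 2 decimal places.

0.14

P(no degree) = 0.125·0.8 + 0.25·0.9 + 0.625·0.6 = 0.7
P(low | no degree) = (0.125·0.8) / 0.7 = 0.1 / 0.7 = 0.142857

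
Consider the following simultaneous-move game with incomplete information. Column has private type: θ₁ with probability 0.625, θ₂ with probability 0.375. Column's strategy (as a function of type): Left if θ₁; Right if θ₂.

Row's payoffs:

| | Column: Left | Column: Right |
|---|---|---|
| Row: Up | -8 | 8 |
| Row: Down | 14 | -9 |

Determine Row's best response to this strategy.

Down

Compute Row's expected payoff for each action, taking the expectation over Column's type.
E[Up] = 0.625·(-8) + 0.375·(8) = -2
E[Down] = 0.625·(14) + 0.375·(-9) = 5.375
Best response: Down (5.375 is the largest).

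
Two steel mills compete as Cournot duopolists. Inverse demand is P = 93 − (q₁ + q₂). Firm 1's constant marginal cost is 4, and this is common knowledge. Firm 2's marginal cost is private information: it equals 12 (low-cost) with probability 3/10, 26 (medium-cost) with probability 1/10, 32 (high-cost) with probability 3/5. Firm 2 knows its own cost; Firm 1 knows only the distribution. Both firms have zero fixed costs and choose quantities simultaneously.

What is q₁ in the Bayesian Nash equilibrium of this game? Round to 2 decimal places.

Type-c best response for Firm 2: q₂(c) = (93 − c)/2 − q₁/2.
Firm 1 maximizes expected profit; its first-order condition is 93 − 2q₁ − E[q₂] − 4 = 0.
Substituting E[q₂] and solving: E[c₂] = 25.4, so q₁ = (93 − 2·4 + 25.4)/3 = 36.8.

36.80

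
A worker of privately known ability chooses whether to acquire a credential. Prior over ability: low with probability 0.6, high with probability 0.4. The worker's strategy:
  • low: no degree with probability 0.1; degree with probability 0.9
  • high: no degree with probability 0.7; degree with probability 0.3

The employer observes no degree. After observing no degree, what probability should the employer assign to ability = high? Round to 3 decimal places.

0.824

P(no degree) = 0.6·0.1 + 0.4·0.7 = 0.34
P(high | no degree) = (0.4·0.7) / 0.34 = 0.28 / 0.34 = 0.823529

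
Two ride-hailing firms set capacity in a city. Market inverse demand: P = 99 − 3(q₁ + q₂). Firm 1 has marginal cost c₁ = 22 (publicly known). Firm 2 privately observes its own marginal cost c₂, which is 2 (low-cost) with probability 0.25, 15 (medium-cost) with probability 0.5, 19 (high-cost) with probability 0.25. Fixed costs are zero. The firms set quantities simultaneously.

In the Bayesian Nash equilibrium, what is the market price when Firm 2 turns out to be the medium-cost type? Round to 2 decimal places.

45.71

Firm 2 with cost c maximizes (99 − 3(q₁+q₂) − c)·q₂, giving q₂(c) = (99 − c − 3q₁)/6.
E[c₂] = 0.25·2 + 0.5·15 + 0.25·19 = 12.75
Firm 1's FOC against E[q₂] yields q₁ = (99 − 2·22 + E[c₂])/9 = (99 − 44 + 12.75)/9 = 7.52778.
q₂(medium-cost) = 10.2361, so P = 99 − 3·(7.52778 + 10.2361) = 45.7083.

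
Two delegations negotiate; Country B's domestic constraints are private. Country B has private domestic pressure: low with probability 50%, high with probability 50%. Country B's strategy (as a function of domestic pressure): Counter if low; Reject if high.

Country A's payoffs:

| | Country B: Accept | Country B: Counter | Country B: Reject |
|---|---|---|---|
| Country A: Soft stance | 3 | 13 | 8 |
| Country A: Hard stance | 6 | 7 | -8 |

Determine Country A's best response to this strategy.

Compute Country A's expected payoff for each action, taking the expectation over Country B's type.
E[Soft stance] = 0.5·(13) + 0.5·(8) = 10.5
E[Hard stance] = 0.5·(7) + 0.5·(-8) = -0.5
Best response: Soft stance (10.5 is the largest).

Soft stance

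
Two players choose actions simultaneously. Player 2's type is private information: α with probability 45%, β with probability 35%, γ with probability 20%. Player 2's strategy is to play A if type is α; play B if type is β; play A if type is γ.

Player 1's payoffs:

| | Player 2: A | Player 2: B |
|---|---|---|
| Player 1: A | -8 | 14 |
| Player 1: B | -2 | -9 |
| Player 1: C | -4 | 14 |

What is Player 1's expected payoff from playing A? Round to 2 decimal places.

-0.30

E[A] = 0.45·(-8) + 0.35·14 + 0.2·(-8) = (-3.6) + 4.9 + (-1.6) = -0.3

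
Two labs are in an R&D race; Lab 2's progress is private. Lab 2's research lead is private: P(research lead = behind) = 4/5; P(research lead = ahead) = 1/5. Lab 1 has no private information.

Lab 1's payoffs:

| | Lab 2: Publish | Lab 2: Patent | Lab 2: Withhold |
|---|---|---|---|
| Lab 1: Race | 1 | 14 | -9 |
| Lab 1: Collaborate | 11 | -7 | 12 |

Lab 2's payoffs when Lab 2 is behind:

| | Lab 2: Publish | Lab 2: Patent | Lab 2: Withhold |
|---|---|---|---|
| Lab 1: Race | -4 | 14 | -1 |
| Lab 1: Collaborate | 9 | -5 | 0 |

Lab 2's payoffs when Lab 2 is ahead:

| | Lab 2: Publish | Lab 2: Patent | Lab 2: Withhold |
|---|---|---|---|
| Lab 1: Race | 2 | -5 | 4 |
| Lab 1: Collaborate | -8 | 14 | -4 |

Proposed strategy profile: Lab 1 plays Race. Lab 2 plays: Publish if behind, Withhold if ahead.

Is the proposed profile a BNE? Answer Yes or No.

No

Lab 1 plays Race: E[Race] = 4/5·(1) + 1/5·(-9) = -1; E[Collaborate] = 56/5. Not best-responding. ✗
Lab 2 (research lead behind), facing Race: Publish gives -4, Patent gives 14, Withhold gives -1. Proposed Publish is not best — profitable deviation exists. ✗
Lab 2 (research lead ahead), facing Race: Publish gives 2, Patent gives -5, Withhold gives 4. Proposed Withhold is best. ✓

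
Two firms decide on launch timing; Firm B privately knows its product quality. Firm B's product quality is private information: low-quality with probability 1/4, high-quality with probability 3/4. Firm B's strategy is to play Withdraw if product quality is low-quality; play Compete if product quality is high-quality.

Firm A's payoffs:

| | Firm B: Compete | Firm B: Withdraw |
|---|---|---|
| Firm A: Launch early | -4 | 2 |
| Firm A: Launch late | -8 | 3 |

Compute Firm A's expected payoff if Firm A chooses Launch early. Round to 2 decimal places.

E[Launch early] = 1/4·2 + 3/4·(-4) = 1/2 + (-3) = -5/2

-2.50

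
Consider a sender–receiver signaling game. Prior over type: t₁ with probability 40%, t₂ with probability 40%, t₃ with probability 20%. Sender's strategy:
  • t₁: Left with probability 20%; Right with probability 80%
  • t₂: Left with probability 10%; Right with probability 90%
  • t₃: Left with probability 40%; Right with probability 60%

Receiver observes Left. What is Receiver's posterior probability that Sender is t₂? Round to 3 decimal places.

0.200

P(Left) = 0.4·0.2 + 0.4·0.1 + 0.2·0.4 = 0.2
P(t₂ | Left) = (0.4·0.1) / 0.2 = 0.04 / 0.2 = 0.2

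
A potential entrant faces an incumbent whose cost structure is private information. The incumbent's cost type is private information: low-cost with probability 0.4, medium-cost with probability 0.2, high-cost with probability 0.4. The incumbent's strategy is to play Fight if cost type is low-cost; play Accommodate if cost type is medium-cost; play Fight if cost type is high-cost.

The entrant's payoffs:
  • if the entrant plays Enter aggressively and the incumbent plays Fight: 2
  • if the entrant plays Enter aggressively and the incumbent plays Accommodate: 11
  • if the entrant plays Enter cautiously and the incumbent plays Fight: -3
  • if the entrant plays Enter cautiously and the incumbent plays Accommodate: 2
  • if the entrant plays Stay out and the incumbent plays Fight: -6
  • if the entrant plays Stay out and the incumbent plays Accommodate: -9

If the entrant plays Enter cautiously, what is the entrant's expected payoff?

-2

E[Enter cautiously] = 0.4·(-3) + 0.2·2 + 0.4·(-3) = (-1.2) + 0.4 + (-1.2) = -2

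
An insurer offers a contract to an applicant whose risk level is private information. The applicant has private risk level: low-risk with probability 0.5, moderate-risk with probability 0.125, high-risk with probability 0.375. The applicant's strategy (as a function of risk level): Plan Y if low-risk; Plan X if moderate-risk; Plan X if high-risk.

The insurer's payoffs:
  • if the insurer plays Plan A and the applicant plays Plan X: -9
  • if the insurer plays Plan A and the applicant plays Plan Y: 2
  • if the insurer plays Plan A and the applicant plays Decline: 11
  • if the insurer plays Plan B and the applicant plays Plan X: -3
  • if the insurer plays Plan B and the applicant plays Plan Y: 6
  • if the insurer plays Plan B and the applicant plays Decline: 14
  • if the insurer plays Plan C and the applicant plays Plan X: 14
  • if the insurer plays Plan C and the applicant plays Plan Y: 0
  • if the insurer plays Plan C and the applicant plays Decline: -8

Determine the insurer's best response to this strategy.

Compute the insurer's expected payoff for each action, taking the expectation over the applicant's type.
E[Plan A] = 0.5·(2) + 0.125·(-9) + 0.375·(-9) = -3.5
E[Plan B] = 0.5·(6) + 0.125·(-3) + 0.375·(-3) = 1.5
E[Plan C] = 0.5·(0) + 0.125·(14) + 0.375·(14) = 7
Best response: Plan C (7 is the largest).

Plan C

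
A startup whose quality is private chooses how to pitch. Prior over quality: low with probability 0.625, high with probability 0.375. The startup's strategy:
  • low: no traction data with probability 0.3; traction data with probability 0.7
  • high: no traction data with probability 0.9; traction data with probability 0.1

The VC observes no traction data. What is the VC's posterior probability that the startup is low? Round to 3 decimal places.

0.357

P(no traction data) = 0.625·0.3 + 0.375·0.9 = 0.525
P(low | no traction data) = (0.625·0.3) / 0.525 = 0.1875 / 0.525 = 0.357143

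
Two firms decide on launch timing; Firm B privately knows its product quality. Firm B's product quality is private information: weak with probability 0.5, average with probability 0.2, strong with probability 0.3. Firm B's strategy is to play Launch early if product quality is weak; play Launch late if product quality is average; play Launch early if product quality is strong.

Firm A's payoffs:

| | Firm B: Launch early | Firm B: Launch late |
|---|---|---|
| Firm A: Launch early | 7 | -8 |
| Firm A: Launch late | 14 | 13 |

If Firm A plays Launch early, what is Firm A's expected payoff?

E[Launch early] = 0.5·7 + 0.2·(-8) + 0.3·7 = 3.5 + (-1.6) + 2.1 = 4

4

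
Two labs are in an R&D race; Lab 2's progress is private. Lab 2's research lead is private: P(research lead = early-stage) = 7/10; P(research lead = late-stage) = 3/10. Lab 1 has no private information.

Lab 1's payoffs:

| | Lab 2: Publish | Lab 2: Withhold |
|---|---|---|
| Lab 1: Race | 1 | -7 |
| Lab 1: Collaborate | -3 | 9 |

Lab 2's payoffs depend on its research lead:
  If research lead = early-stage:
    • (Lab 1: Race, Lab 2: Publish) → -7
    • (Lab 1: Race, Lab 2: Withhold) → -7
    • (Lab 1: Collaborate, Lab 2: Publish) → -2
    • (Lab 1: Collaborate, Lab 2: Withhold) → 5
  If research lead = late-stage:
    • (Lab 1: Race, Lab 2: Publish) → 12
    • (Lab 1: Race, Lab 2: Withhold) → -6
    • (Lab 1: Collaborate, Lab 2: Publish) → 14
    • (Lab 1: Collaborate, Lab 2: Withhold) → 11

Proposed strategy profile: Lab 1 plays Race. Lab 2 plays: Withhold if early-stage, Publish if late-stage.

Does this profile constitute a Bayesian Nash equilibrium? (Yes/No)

Lab 1 plays Race: E[Race] = 7/10·(-7) + 3/10·(1) = -23/5; E[Collaborate] = 27/5. Not best-responding. ✗
Lab 2 (research lead early-stage), facing Race: Publish gives -7, Withhold gives -7. Proposed Withhold is best. ✓
Lab 2 (research lead late-stage), facing Race: Publish gives 12, Withhold gives -6. Proposed Publish is best. ✓

No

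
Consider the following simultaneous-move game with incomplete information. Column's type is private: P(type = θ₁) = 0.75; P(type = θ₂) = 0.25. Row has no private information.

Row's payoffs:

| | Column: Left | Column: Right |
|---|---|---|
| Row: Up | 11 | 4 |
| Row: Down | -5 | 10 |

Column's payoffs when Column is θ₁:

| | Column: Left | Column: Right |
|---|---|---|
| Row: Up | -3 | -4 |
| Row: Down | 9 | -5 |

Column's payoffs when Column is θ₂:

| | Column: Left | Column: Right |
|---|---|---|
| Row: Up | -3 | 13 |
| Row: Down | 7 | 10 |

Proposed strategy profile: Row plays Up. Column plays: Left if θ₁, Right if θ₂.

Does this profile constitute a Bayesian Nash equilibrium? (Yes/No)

Yes

Row plays Up: E[Up] = 0.75·(11) + 0.25·(4) = 9.25; E[Down] = -1.25. Best-responding. ✓
Column (type θ₁), facing Up: Left gives -3, Right gives -4. Proposed Left is best. ✓
Column (type θ₂), facing Up: Left gives -3, Right gives 13. Proposed Right is best. ✓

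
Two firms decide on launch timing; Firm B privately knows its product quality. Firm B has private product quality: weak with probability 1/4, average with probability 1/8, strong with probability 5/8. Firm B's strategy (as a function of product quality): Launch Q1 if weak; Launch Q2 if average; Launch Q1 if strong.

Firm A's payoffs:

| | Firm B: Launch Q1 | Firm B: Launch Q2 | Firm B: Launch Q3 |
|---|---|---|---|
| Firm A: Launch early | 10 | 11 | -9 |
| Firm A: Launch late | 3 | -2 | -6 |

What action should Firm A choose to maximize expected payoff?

Launch early

E[Launch early] = 1/4·(10) + 1/8·(11) + 5/8·(10) = 81/8
E[Launch late] = 1/4·(3) + 1/8·(-2) + 5/8·(3) = 19/8
Best response: Launch early (81/8 is the largest).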